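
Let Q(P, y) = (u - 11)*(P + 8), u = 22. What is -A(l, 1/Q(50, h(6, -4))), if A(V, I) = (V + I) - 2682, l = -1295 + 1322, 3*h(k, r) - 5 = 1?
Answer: 1693889/638 ≈ 2655.0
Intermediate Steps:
h(k, r) = 2 (h(k, r) = 5/3 + (⅓)*1 = 5/3 + ⅓ = 2)
Q(P, y) = 88 + 11*P (Q(P, y) = (22 - 11)*(P + 8) = 11*(8 + P) = 88 + 11*P)
l = 27
A(V, I) = -2682 + I + V (A(V, I) = (I + V) - 2682 = -2682 + I + V)
-A(l, 1/Q(50, h(6, -4))) = -(-2682 + 1/(88 + 11*50) + 27) = -(-2682 + 1/(88 + 550) + 27) = -(-2682 + 1/638 + 27) = -1*(-1693889/638) = 1693889/638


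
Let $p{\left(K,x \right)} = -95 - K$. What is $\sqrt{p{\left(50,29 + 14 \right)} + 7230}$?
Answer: $\sqrt{7085} \approx 84.172$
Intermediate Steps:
$\sqrt{p{\left(50,29 + 14 \right)} + 7230} = \sqrt{\left(-95 - 50\right) + 7230} = \sqrt{-145 + 7230} = \sqrt{7085}$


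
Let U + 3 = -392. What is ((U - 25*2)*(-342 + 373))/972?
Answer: -13795/972 ≈ -14.192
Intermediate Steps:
U = -395 (U = -3 - 392 = -395)
((U - 25*2)*(-342 + 373))/972 = ((-395 - 25*2)*(-342 + 373))/972 = ((-395 - 50)*31)*(1/972) = -445*31*(1/972) = -13795*1/972 = -13795/972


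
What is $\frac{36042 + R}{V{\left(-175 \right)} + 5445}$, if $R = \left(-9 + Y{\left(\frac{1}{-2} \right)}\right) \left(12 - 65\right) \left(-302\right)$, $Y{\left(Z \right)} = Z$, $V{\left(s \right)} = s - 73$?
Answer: $- \frac{116015}{5197} \approx -22.323$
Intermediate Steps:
$V{\left(s \right)} = -73 + s$
$R = -152057$ ($R = \left(-9 + \frac{1}{-2}\right) \left(12 - 65\right) \left(-302\right) = \left(-9 - \frac{1}{2}\right) \left(-53\right) \left(-302\right) = \left(- \frac{19}{2}\right) \left(-53\right) \left(-302\right) = \frac{1007}{2} \left(-302\right) = -152057$)
$\frac{36042 + R}{V{\left(-175 \right)} + 5445} = \frac{36042 - 152057}{\left(-73 - 175\right) + 5445} = - \frac{116015}{-248 + 5445} = - \frac{116015}{5197}$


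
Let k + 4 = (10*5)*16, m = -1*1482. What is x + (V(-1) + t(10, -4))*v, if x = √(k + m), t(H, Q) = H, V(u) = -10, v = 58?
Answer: 7*I*√14 ≈ 26.192*I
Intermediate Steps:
m = -1482
k = 796 (k = -4 + (10*5)*16 = -4 + 50*16 = -4 + 800 = 796)
x = 7*I*√14 (x = √(796 - 1482) = √(-686) = 7*I*√14 ≈ 26.192*I)
x + (V(-1) + t(10, -4))*v = 7*I*√14 + (-10 + 10)*58 = 7*I*√14 + 0*58 = 7*I*√14 + 0 = 7*I*√14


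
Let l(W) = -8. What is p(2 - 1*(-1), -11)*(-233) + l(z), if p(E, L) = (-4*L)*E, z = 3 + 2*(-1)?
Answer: -30764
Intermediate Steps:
z = 1 (z = 3 - 2 = 1)
p(E, L) = -4*E*L
p(2 - 1*(-1), -11)*(-233) + l(z) = -4*(2 - 1*(-1))*(-11)*(-233) - 8 = -4*(2 + 1)*(-11)*(-233) - 8 = -4*3*(-11)*(-233) - 8 = 132*(-233) - 8 = -30756 - 8 = -30764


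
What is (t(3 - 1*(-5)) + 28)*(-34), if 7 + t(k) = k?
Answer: -986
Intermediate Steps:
t(k) = -7 + k
(t(3 - 1*(-5)) + 28)*(-34) = ((-7 + (3 - 1*(-5))) + 28)*(-34) = ((-7 + (3 + 5)) + 28)*(-34) = ((-7 + 8) + 28)*(-34) = (1 + 28)*(-34) = 29*(-34) = -986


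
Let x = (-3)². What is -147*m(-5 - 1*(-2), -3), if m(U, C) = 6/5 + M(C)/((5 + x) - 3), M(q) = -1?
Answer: -8967/55 ≈ -163.04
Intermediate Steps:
x = 9
m(U, C) = 61/55 (m(U, C) = 6/5 - 1/((5 + 9) - 3) = 6*(⅕) - 1/(14 - 3) = 6/5 - 1/11 = 61/55)
-147*m(-5 - 1*(-2), -3) = -147*61/55 = -8967/55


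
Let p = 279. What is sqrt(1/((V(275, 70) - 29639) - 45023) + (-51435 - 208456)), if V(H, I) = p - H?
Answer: I*sqrt(1448584864665582)/74658 ≈ 509.79*I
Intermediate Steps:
V(H, I) = 279 - H
sqrt(1/((V(275, 70) - 29639) - 45023) + (-51435 - 208456)) = sqrt(1/(((279 - 1*275) - 29639) - 45023) + (-51435 - 208456)) = sqrt(1/(((279 - 275) - 29639) - 45023) - 259891) = sqrt(1/((4 - 29639) - 45023) - 259891) = sqrt(1/(-29635 - 45023) - 259891) = sqrt(1/(-74658) - 259891) = sqrt(-1/74658 - 259891) = sqrt(-19402942279/74658) = I*sqrt(1448584864665582)/74658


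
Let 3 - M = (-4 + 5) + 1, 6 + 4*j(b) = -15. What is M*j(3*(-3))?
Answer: -21/4 ≈ -5.2500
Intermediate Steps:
j(b) = -21/4 (j(b) = -3/2 + (¼)*(-15) = -3/2 - 15/4 = -21/4)
M = 1 (M = 3 - ((-4 + 5) + 1) = 3 - (1 + 1) = 3 - 1*2 = 3 - 2 = 1)
M*j(3*(-3)) = 1*(-21/4) = -21/4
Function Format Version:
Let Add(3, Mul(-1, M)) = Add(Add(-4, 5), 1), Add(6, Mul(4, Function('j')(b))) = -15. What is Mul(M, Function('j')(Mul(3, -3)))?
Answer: Rational(-21, 4) ≈ -5.2500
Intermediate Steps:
Function('j')(b) = Rational(-21, 4) (Function('j')(b) = Add(Rational(-3, 2), Mul(Rational(1, 4), -15)) = Add(Rational(-3, 2), Rational(-15, 4)) = Rational(-21, 4))
M = 1 (M = Add(3, Mul(-1, Add(Add(-4, 5), 1))) = Add(3, Mul(-1, Add(1, 1))) = Add(3, Mul(-1, 2)) = Add(3, -2) = 1)
Mul(M, Function('j')(Mul(3, -3))) = Mul(1, Rational(-21, 4)) = Rational(-21, 4)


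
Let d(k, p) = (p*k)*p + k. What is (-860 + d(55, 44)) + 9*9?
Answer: 105756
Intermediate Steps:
d(k, p) = k + k*p² (d(k, p) = (k*p)*p + k = k*p² + k = k + k*p²)
(-860 + d(55, 44)) + 9*9 = (-860 + 55*(1 + 44²)) + 9*9 = (-860 + 55*(1 + 1936)) + 81 = (-860 + 55*1937) + 81 = (-860 + 106535) + 81 = 105675 + 81 = 105756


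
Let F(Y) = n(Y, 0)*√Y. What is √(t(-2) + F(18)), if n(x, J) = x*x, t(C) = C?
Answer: √(-2 + 972*√2) ≈ 37.049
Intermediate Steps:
n(x, J) = x²
F(Y) = Y^(5/2) (F(Y) = Y²*√Y = Y^(5/2))
√(t(-2) + F(18)) = √(-2 + 18^(5/2)) = √(-2 + 972*√2)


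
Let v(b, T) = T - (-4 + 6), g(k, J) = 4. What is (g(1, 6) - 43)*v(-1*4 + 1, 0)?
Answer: 78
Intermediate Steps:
v(b, T) = -2 + T (v(b, T) = T - 1*2 = T - 2 = -2 + T)
(g(1, 6) - 43)*v(-1*4 + 1, 0) = (4 - 43)*(-2 + 0) = -39*(-2) = 78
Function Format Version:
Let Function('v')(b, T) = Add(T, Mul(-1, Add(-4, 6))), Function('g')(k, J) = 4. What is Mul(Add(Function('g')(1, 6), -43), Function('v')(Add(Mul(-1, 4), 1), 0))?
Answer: 78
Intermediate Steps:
Function('v')(b, T) = Add(-2, T) (Function('v')(b, T) = Add(T, Mul(-1, 2)) = Add(T, -2) = Add(-2, T))
Mul(Add(Function('g')(1, 6), -43), Function('v')(Add(Mul(-1, 4), 1), 0)) = Mul(Add(4, -43), Add(-2, 0)) = Mul(-39, -2) = 78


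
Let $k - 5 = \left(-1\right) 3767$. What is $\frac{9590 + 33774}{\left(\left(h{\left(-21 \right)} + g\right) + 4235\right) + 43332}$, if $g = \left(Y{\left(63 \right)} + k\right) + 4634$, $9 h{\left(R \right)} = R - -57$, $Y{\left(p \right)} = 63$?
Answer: $\frac{21682}{24253} \approx 0.89399$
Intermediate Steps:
$h{\left(R \right)} = \frac{19}{3} + \frac{R}{9}$ ($h{\left(R \right)} = \frac{R - -57}{9} = \frac{R + 57}{9} = \frac{57 + R}{9} = \frac{19}{3} + \frac{R}{9}$)
$k = -3762$ ($k = 5 - 3767 = -3762$)
$g = 935$ ($g = \left(63 - 3762\right) + 4634 = -3699 + 4634 = 935$)
$\frac{9590 + 33774}{\left(\left(h{\left(-21 \right)} + g\right) + 4235\right) + 43332} = \frac{9590 + 33774}{\left(\left(\left(\frac{19}{3} + \frac{1}{9} \left(-21\right)\right) + 935\right) + 4235\right) + 43332} = \frac{43364}{\left(\left(\left(\frac{19}{3} - \frac{7}{3}\right) + 935\right) + 4235\right) + 43332} = \frac{43364}{\left(\left(4 + 935\right) + 4235\right) + 43332} = \frac{43364}{\left(939 + 4235\right) + 43332} = \frac{43364}{5174 + 43332} = \frac{43364}{48506} = 43364 \cdot \frac{1}{48506} = \frac{21682}{24253}$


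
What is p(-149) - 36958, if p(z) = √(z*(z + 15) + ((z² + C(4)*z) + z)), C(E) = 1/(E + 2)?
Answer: -36958 + √1511754/6 ≈ -36753.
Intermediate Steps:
C(E) = 1/(2 + E)
p(z) = √(z² + 7*z/6 + z*(15 + z)) (p(z) = √(z*(z + 15) + ((z² + z/(2 + 4)) + z)) = √(z*(15 + z) + ((z² + z/6) + z)) = √(z*(15 + z) + (z² + 7*z/6)) = √(z² + 7*z/6 + z*(15 + z)))
p(-149) - 36958 = √6*√(-149*(97 + 12*(-149)))/6 - 36958 = √6*√(-149*(97 - 1788))/6 - 36958 = √6*√(-149*(-1691))/6 - 36958 = √6*√251959/6 - 36958 = √1511754/6 - 36958 = -36958 + √1511754/6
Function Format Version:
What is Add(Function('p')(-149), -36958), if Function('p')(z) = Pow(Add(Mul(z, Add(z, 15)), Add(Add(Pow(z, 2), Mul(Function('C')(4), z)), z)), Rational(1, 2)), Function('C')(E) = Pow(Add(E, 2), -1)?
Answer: Add(-36958, Mul(Rational(1, 6), Pow(1511754, Rational(1, 2)))) ≈ -36753.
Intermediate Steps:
Function('C')(E) = Pow(Add(2, E), -1)
Function('p')(z) = Pow(Add(Pow(z, 2), Mul(Rational(7, 6), z), Mul(z, Add(15, z))), Rational(1, 2)) (Function('p')(z) = Pow(Add(Mul(z, Add(z, 15)), Add(Add(Pow(z, 2), Mul(Pow(Add(2, 4), -1), z)), z)), Rational(1, 2)) = Pow(Add(Mul(z, Add(15, z)), Add(Add(Pow(z, 2), Mul(Pow(6, -1), z)), z)), Rational(1, 2)) = Pow(Add(Mul(z, Add(15, z)), Add(Add(Pow(z, 2), Mul(Rational(1, 6), z)), z)), Rational(1, 2)) = Pow(Add(Mul(z, Add(15, z)), Add(Pow(z, 2), Mul(Rational(7, 6), z))), Rational(1, 2)) = Pow(Add(Pow(z, 2), Mul(Rational(7, 6), z), Mul(z, Add(15, z))), Rational(1, 2)))
Add(Function('p')(-149), -36958) = Add(Mul(Rational(1, 6), Pow(6, Rational(1, 2)), Pow(Mul(-149, Add(97, Mul(12, -149))), Rational(1, 2))), -36958) = Add(Mul(Rational(1, 6), Pow(6, Rational(1, 2)), Pow(Mul(-149, Add(97, -1788)), Rational(1, 2))), -36958) = Add(Mul(Rational(1, 6), Pow(6, Rational(1, 2)), Pow(Mul(-149, -1691), Rational(1, 2))), -36958) = Add(Mul(Rational(1, 6), Pow(6, Rational(1, 2)), Pow(251959, Rational(1, 2))), -36958) = Add(Mul(Rational(1, 6), Pow(1511754, Rational(1, 2))), -36958) = Add(-36958, Mul(Rational(1, 6), Pow(1511754, Rational(1, 2))))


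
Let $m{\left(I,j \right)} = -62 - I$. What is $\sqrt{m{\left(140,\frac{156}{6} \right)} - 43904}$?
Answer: $i \sqrt{44106} \approx 210.01 i$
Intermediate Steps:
$\sqrt{m{\left(140,\frac{156}{6} \right)} - 43904} = \sqrt{\left(-62 - 140\right) - 43904} = \sqrt{-202 - 43904} = \sqrt{-44106} = i \sqrt{44106}$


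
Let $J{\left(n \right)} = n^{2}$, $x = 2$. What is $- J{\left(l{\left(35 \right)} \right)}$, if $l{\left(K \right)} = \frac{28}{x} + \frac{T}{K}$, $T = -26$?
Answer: $- \frac{215296}{1225} \approx -175.75$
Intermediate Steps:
$l{\left(K \right)} = 14 - \frac{26}{K}$ ($l{\left(K \right)} = \frac{28}{2} - \frac{26}{K} = 28 \cdot \frac{1}{2} - \frac{26}{K} = 14 - \frac{26}{K}$)
$- J{\left(l{\left(35 \right)} \right)} = - \left(14 - \frac{26}{35}\right)^{2} = - \left(\frac{464}{35}\right)^{2} = \left(-1\right) \frac{215296}{1225} = - \frac{215296}{1225}$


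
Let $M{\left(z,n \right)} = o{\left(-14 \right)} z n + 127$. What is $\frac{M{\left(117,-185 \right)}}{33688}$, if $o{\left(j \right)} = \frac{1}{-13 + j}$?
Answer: $\frac{1393}{50532} \approx 0.027567$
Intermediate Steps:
$M{\left(z,n \right)} = 127 - \frac{n z}{27}$ ($M{\left(z,n \right)} = \frac{z}{-13 - 14} n + 127 = \frac{z}{-27} n + 127 = - \frac{z}{27} n + 127 = - \frac{n z}{27} + 127 = 127 - \frac{n z}{27}$)
$\frac{M{\left(117,-185 \right)}}{33688} = \frac{127 - \left(- \frac{185}{27}\right) 117}{33688} = \left(127 + \frac{2405}{3}\right) \frac{1}{33688} = \frac{2786}{3} \cdot \frac{1}{33688} = \frac{1393}{50532}$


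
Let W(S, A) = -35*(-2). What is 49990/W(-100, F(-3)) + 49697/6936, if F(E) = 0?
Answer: 35020943/48552 ≈ 721.31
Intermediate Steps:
W(S, A) = 70
49990/W(-100, F(-3)) + 49697/6936 = 49990/70 + 49697/6936 = 49990*(1/70) + 49697*(1/6936) = 4999/7 + 49697/6936 = 35020943/48552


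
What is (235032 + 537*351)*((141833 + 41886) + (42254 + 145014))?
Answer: 157120043253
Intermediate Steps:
(235032 + 537*351)*((141833 + 41886) + (42254 + 145014)) = (235032 + 188487)*(183719 + 187268) = 423519*370987 = 157120043253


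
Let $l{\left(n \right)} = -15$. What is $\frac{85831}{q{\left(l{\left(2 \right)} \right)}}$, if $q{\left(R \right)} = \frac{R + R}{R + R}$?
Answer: $85831$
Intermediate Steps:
$q{\left(R \right)} = 1$ ($q{\left(R \right)} = \frac{2 R}{2 R} = 2 R \frac{1}{2 R} = 1$)
$\frac{85831}{q{\left(l{\left(2 \right)} \right)}} = \frac{85831}{1} = 85831 \cdot 1 = 85831$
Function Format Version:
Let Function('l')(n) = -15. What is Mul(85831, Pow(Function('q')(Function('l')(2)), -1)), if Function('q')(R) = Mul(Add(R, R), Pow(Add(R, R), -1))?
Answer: 85831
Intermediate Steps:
Function('q')(R) = 1 (Function('q')(R) = Mul(Mul(2, R), Pow(Mul(2, R), -1)) = Mul(Mul(2, R), Mul(Rational(1, 2), Pow(R, -1))) = 1)
Mul(85831, Pow(Function('q')(Function('l')(2)), -1)) = Mul(85831, Pow(1, -1)) = Mul(85831, 1) = 85831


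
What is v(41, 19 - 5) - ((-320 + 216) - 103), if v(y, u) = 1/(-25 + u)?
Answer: 2276/11 ≈ 206.91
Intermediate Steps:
v(41, 19 - 5) - ((-320 + 216) - 103) = 1/(-25 + (19 - 5)) - ((-320 + 216) - 103) = 1/(-25 + 14) - (-104 - 103) = 1/(-11) - 1*(-207) = -1/11 + 207 = 2276/11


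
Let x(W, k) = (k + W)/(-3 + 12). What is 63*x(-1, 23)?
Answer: 154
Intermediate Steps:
x(W, k) = W/9 + k/9 (x(W, k) = (W + k)/9 = (W + k)*(⅑) = W/9 + k/9)
63*x(-1, 23) = 63*((⅑)*(-1) + (⅑)*23) = 63*(-⅑ + 23/9) = 63*(22/9) = 154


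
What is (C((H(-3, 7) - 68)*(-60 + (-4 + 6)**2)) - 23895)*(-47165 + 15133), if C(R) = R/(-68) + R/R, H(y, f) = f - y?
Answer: 13037344320/17 ≈ 7.6690e+8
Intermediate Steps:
C(R) = 1 - R/68 (C(R) = R*(-1/68) + 1 = -R/68 + 1 = 1 - R/68)
(C((H(-3, 7) - 68)*(-60 + (-4 + 6)**2)) - 23895)*(-47165 + 15133) = ((1 - ((7 - 1*(-3)) - 68)*(-60 + (-4 + 6)**2)/68) - 23895)*(-47165 + 15133) = ((1 - ((7 + 3) - 68)*(-60 + 2**2)/68) - 23895)*(-32032) = ((1 - (10 - 68)*(-60 + 4)/68) - 23895)*(-32032) = ((1 - (-29)*(-56)/34) - 23895)*(-32032) = ((1 - 1/68*3248) - 23895)*(-32032) = ((1 - 812/17) - 23895)*(-32032) = (-795/17 - 23895)*(-32032) = -407010/17*(-32032) = 13037344320/17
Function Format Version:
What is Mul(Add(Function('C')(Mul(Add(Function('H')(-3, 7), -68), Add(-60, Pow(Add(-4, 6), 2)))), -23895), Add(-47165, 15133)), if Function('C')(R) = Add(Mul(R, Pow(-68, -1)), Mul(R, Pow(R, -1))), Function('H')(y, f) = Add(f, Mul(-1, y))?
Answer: Rational(13037344320, 17) ≈ 7.6690e+8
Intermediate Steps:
Function('C')(R) = Add(1, Mul(Rational(-1, 68), R)) (Function('C')(R) = Add(Mul(R, Rational(-1, 68)), 1) = Add(Mul(Rational(-1, 68), R), 1) = Add(1, Mul(Rational(-1, 68), R)))
Mul(Add(Function('C')(Mul(Add(Function('H')(-3, 7), -68), Add(-60, Pow(Add(-4, 6), 2)))), -23895), Add(-47165, 15133)) = Mul(Add(Add(1, Mul(Rational(-1, 68), Mul(Add(Add(7, Mul(-1, -3)), -68), Add(-60, Pow(Add(-4, 6), 2))))), -23895), Add(-47165, 15133)) = Mul(Add(Add(1, Mul(Rational(-1, 68), Mul(Add(Add(7, 3), -68), Add(-60, Pow(2, 2))))), -23895), -32032) = Mul(Add(Add(1, Mul(Rational(-1, 68), Mul(Add(10, -68), Add(-60, 4)))), -23895), -32032) = Mul(Add(Add(1, Mul(Rational(-1, 68), Mul(-58, -56))), -23895), -32032) = Mul(Add(Add(1, Mul(Rational(-1, 68), 3248)), -23895), -32032) = Mul(Add(Add(1, Rational(-812, 17)), -23895), -32032) = Mul(Add(Rational(-795, 17), -23895), -32032) = Mul(Rational(-407010, 17), -32032) = Rational(13037344320, 17)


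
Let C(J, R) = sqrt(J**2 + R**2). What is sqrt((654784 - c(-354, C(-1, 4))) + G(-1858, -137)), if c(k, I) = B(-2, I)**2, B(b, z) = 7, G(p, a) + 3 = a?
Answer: sqrt(654595) ≈ 809.07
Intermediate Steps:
G(p, a) = -3 + a
c(k, I) = 49 (c(k, I) = 7**2 = 49)
sqrt((654784 - c(-354, C(-1, 4))) + G(-1858, -137)) = sqrt((654784 - 1*49) + (-3 - 137)) = sqrt((654784 - 49) - 140) = sqrt(654735 - 140) = sqrt(654595)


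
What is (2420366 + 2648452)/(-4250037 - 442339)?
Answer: -2534409/2346188 ≈ -1.0802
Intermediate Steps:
(2420366 + 2648452)/(-4250037 - 442339) = 5068818/(-4692376) = 5068818*(-1/4692376) = -2534409/2346188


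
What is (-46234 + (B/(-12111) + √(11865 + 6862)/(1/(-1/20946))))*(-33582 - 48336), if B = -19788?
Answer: 15289180598916/4037 + 13653*√18727/3491 ≈ 3.7873e+9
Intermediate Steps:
(-46234 + (B/(-12111) + √(11865 + 6862)/(1/(-1/20946))))*(-33582 - 48336) = (-46234 + (-19788/(-12111) + √(11865 + 6862)/(1/(-1/20946))))*(-33582 - 48336) = (-46234 + (-19788*(-1/12111) + √18727/(1/(-1*1/20946))))*(-81918) = (-46234 + (6596/4037 + √18727/(1/(-1/20946))))*(-81918) = (-46234 + (6596/4037 + √18727/(-20946)))*(-81918) = (-46234 + (6596/4037 + √18727*(-1/20946)))*(-81918) = (-46234 + (6596/4037 - √18727/20946))*(-81918) = (-186640062/4037 - √18727/20946)*(-81918) = 15289180598916/4037 + 13653*√18727/3491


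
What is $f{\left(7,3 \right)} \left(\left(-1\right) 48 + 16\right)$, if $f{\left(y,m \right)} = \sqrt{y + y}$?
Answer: $- 32 \sqrt{14} \approx -119.73$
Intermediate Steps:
$f{\left(y,m \right)} = \sqrt{2} \sqrt{y}$ ($f{\left(y,m \right)} = \sqrt{2 y} = \sqrt{2} \sqrt{y}$)
$f{\left(7,3 \right)} \left(\left(-1\right) 48 + 16\right) = \sqrt{2} \sqrt{7} \left(\left(-1\right) 48 + 16\right) = \sqrt{14} \left(-48 + 16\right) = \sqrt{14} \left(-32\right) = - 32 \sqrt{14}$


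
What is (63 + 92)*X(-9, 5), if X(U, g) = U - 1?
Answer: -1550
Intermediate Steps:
X(U, g) = -1 + U
(63 + 92)*X(-9, 5) = (63 + 92)*(-1 - 9) = 155*(-10) = -1550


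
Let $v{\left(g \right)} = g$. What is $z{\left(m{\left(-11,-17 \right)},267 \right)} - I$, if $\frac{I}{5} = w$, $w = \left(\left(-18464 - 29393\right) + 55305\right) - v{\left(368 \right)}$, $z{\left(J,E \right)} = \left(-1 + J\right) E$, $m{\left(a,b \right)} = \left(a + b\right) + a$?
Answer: $-46080$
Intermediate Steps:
$m{\left(a,b \right)} = b + 2 a$
$z{\left(J,E \right)} = E \left(-1 + J\right)$
$w = 7080$ ($w = \left(\left(-18464 - 29393\right) + 55305\right) - 368 = \left(-47857 + 55305\right) - 368 = 7448 - 368 = 7080$)
$I = 35400$ ($I = 5 \cdot 7080 = 35400$)
$z{\left(m{\left(-11,-17 \right)},267 \right)} - I = 267 \left(-1 + \left(-17 + 2 \left(-11\right)\right)\right) - 35400 = 267 \left(-1 - 39\right) - 35400 = 267 \left(-40\right) - 35400 = -10680 - 35400 = -46080$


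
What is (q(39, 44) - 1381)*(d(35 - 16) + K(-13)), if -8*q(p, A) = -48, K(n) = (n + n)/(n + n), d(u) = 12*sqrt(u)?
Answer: -1375 - 16500*sqrt(19) ≈ -73297.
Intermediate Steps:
K(n) = 1 (K(n) = (2*n)/((2*n)) = (2*n)*(1/(2*n)) = 1)
q(p, A) = 6 (q(p, A) = -1/8*(-48) = 6)
(q(39, 44) - 1381)*(d(35 - 16) + K(-13)) = (6 - 1381)*(12*sqrt(35 - 16) + 1) = -1375*(12*sqrt(19) + 1) = -1375*(1 + 12*sqrt(19)) = -1375 - 16500*sqrt(19)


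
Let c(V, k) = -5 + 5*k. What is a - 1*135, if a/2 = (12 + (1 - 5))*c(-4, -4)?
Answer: -535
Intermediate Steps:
a = -400 (a = 2*((12 + (1 - 5))*(-5 + 5*(-4))) = 2*((12 - 4)*(-5 - 20)) = 2*(8*(-25)) = 2*(-200) = -400)
a - 1*135 = -400 - 1*135 = -400 - 135 = -535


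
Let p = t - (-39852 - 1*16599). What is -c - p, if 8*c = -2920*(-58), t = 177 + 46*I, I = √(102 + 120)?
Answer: -77798 - 46*√222 ≈ -78483.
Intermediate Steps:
I = √222 ≈ 14.900
t = 177 + 46*√222 ≈ 862.38
c = 21170 (c = (-2920*(-58))/8 = (⅛)*169360 = 21170)
p = 56628 + 46*√222 (p = (177 + 46*√222) - (-39852 - 1*16599) = (177 + 46*√222) - (-39852 - 16599) = (177 + 46*√222) - 1*(-56451) = (177 + 46*√222) + 56451 = 56628 + 46*√222 ≈ 57313.)
-c - p = -1*21170 - (56628 + 46*√222) = -21170 + (-56628 - 46*√222) = -77798 - 46*√222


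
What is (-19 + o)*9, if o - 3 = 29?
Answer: 117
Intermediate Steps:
o = 32 (o = 3 + 29 = 32)
(-19 + o)*9 = (-19 + 32)*9 = 13*9 = 117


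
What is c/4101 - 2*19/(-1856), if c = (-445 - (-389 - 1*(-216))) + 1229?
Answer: 322005/1268576 ≈ 0.25383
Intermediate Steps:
c = 957 (c = (-445 - (-389 + 216)) + 1229 = (-445 - 1*(-173)) + 1229 = (-445 + 173) + 1229 = -272 + 1229 = 957)
c/4101 - 2*19/(-1856) = 957/4101 - 2*19/(-1856) = 957*(1/4101) - 38*(-1/1856) = 319/1367 + 19/928 = 322005/1268576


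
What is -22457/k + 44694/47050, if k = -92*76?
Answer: 684551149/164486800 ≈ 4.1617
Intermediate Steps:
k = -6992
-22457/k + 44694/47050 = -22457/(-6992) + 44694/47050 = -22457*(-1/6992) + 44694*(1/47050) = 22457/6992 + 22347/23525 = 684551149/164486800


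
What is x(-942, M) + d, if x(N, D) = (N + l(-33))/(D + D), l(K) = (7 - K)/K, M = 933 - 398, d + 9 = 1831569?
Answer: 32336176237/17655 ≈ 1.8316e+6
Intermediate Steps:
d = 1831560 (d = -9 + 1831569 = 1831560)
M = 535
l(K) = (7 - K)/K
x(N, D) = (-40/33 + N)/(2*D) (x(N, D) = (N + (7 - 1*(-33))/(-33))/(D + D) = (N - (7 + 33)/33)/((2*D)) = (N - 1/33*40)*(1/(2*D)) = (N - 40/33)*(1/(2*D)) = (-40/33 + N)*(1/(2*D)) = (-40/33 + N)/(2*D))
x(-942, M) + d = (1/66)*(-40 + 33*(-942))/535 + 1831560 = (1/66)*(1/535)*(-40 - 31086) + 1831560 = (1/66)*(1/535)*(-31126) + 1831560 = -15563/17655 + 1831560 = 32336176237/17655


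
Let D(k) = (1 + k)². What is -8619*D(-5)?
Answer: -137904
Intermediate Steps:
-8619*D(-5) = -8619*(1 - 5)² = -8619*(-4)² = -8619*16 = -137904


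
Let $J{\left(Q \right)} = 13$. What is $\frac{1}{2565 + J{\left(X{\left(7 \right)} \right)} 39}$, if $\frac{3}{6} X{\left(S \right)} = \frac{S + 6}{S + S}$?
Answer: $\frac{1}{3072} \approx 0.00032552$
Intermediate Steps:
$X{\left(S \right)} = \frac{6 + S}{S}$ ($X{\left(S \right)} = 2 \frac{S + 6}{S + S} = 2 \frac{6 + S}{2 S} = \frac{6 + S}{S}$)
$\frac{1}{2565 + J{\left(X{\left(7 \right)} \right)} 39} = \frac{1}{2565 + 13 \cdot 39} = \frac{1}{2565 + 507} = \frac{1}{3072}$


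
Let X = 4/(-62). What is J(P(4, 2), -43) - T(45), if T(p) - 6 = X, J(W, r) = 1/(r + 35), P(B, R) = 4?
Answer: -1503/248 ≈ -6.0605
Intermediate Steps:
X = -2/31 (X = 4*(-1/62) = -2/31 ≈ -0.064516)
J(W, r) = 1/(35 + r)
T(p) = 184/31 (T(p) = 6 - 2/31 = 184/31)
J(P(4, 2), -43) - T(45) = 1/(35 - 43) - 1*184/31 = 1/(-8) - 184/31 = -⅛ - 184/31 = -1503/248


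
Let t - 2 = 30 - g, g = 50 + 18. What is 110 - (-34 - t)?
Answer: 108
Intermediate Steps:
g = 68
t = -36 (t = 2 + (30 - 1*68) = 2 + (30 - 68) = 2 - 38 = -36)
110 - (-34 - t) = 110 - (-34 - 1*(-36)) = 110 - (-34 + 36) = 110 - 1*2 = 110 - 2 = 108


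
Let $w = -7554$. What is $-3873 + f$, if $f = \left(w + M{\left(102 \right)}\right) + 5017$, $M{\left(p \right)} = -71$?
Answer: $-6481$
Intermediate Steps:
$f = -2608$ ($f = \left(-7554 - 71\right) + 5017 = -7625 + 5017 = -2608$)
$-3873 + f = -3873 - 2608 = -6481$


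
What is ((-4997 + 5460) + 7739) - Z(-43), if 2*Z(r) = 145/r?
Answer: 705517/86 ≈ 8203.7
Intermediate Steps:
Z(r) = 145/(2*r) (Z(r) = (145/r)/2 = 145/(2*r))
((-4997 + 5460) + 7739) - Z(-43) = ((-4997 + 5460) + 7739) - 145/(2*(-43)) = (463 + 7739) - 145*(-1)/(2*43) = 8202 - 1*(-145/86) = 8202 + 145/86 = 705517/86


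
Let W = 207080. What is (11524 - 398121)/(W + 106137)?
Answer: -386597/313217 ≈ -1.2343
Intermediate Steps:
(11524 - 398121)/(W + 106137) = (11524 - 398121)/(207080 + 106137) = -386597/313217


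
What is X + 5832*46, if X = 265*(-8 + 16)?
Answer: 270392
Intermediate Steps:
X = 2120 (X = 265*8 = 2120)
X + 5832*46 = 2120 + 5832*46 = 2120 + 268272 = 270392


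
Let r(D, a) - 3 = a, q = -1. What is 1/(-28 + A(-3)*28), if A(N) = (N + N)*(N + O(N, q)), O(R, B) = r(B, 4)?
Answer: -1/700 ≈ -0.0014286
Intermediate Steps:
r(D, a) = 3 + a
O(R, B) = 7 (O(R, B) = 3 + 4 = 7)
A(N) = 2*N*(7 + N) (A(N) = (N + N)*(N + 7) = (2*N)*(7 + N) = 2*N*(7 + N))
1/(-28 + A(-3)*28) = 1/(-28 + (2*(-3)*(7 - 3))*28) = 1/(-28 + (2*(-3)*4)*28) = 1/(-28 - 24*28) = 1/(-28 - 672) = 1/(-700) = -1/700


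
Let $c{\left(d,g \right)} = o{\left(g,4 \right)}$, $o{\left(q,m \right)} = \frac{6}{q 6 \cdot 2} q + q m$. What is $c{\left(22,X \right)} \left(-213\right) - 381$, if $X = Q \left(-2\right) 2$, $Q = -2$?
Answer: $- \frac{14607}{2} \approx -7303.5$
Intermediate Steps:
$X = 8$ ($X = \left(-2\right) \left(-2\right) 2 = 4 \cdot 2 = 8$)
$o{\left(q,m \right)} = \frac{1}{2} + m q$ ($o{\left(q,m \right)} = \frac{6}{6 q 2} q + m q = \frac{6}{12 q} q + m q = 6 \frac{1}{12 q} q + m q = \frac{1}{2 q} q + m q = \frac{1}{2} + m q$)
$c{\left(d,g \right)} = \frac{1}{2} + 4 g$
$c{\left(22,X \right)} \left(-213\right) - 381 = \left(\frac{1}{2} + 4 \cdot 8\right) \left(-213\right) - 381 = \left(\frac{1}{2} + 32\right) \left(-213\right) - 381 = \frac{65}{2} \left(-213\right) - 381 = - \frac{13845}{2} - 381 = - \frac{14607}{2}$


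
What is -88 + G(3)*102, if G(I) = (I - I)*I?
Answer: -88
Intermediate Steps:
G(I) = 0 (G(I) = 0*I = 0)
-88 + G(3)*102 = -88 + 0*102 = -88 + 0 = -88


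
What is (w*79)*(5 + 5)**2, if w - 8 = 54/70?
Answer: 485060/7 ≈ 69294.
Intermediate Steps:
w = 307/35 (w = 8 + 54/70 = 8 + 54*(1/70) = 8 + 27/35 = 307/35 ≈ 8.7714)
(w*79)*(5 + 5)**2 = ((307/35)*79)*(5 + 5)**2 = (24253/35)*10**2 = (24253/35)*100 = 485060/7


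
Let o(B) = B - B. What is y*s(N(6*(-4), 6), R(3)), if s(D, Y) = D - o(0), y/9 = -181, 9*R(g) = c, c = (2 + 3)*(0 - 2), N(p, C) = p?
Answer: 39096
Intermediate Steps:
c = -10 (c = 5*(-2) = -10)
o(B) = 0
R(g) = -10/9 (R(g) = (⅑)*(-10) = -10/9)
y = -1629 (y = 9*(-181) = -1629)
s(D, Y) = D (s(D, Y) = D - 1*0 = D + 0 = D)
y*s(N(6*(-4), 6), R(3)) = -9774*(-4) = -1629*(-24) = 39096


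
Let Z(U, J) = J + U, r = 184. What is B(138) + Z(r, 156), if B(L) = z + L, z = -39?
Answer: 439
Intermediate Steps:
B(L) = -39 + L
B(138) + Z(r, 156) = (-39 + 138) + (156 + 184) = 99 + 340 = 439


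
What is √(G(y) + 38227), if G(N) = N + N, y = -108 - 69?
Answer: 11*√313 ≈ 194.61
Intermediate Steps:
y = -177
G(N) = 2*N
√(G(y) + 38227) = √(2*(-177) + 38227) = √(-354 + 38227) = √37873 = 11*√313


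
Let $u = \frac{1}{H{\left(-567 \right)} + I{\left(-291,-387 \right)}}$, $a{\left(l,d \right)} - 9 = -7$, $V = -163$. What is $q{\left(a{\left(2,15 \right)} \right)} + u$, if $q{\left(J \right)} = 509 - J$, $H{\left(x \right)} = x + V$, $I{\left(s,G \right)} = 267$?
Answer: $\frac{234740}{463} \approx 507.0$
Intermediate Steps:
$a{\left(l,d \right)} = 2$ ($a{\left(l,d \right)} = 9 - 7 = 2$)
$H{\left(x \right)} = -163 + x$ ($H{\left(x \right)} = x - 163 = -163 + x$)
$u = - \frac{1}{463}$ ($u = \frac{1}{\left(-163 - 567\right) + 267} = \frac{1}{-730 + 267} = \frac{1}{-463} = - \frac{1}{463} \approx -0.0021598$)
$q{\left(a{\left(2,15 \right)} \right)} + u = \left(509 - 2\right) - \frac{1}{463} = 507 - \frac{1}{463} = \frac{234740}{463}$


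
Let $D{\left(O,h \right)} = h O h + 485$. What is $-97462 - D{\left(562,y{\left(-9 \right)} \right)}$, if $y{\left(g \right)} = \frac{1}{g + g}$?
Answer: $- \frac{15867695}{162} \approx -97949.0$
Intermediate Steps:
$y{\left(g \right)} = \frac{1}{2 g}$
$D{\left(O,h \right)} = 485 + O h^{2}$ ($D{\left(O,h \right)} = O h h + 485 = O h^{2} + 485 = 485 + O h^{2}$)
$-97462 - D{\left(562,y{\left(-9 \right)} \right)} = -97462 - \left(485 + 562 \left(\frac{1}{2 \left(-9\right)}\right)^{2}\right) = -97462 - \left(485 + 562 \left(\frac{1}{2} \left(- \frac{1}{9}\right)\right)^{2}\right) = -97462 - \left(485 + 562 \left(- \frac{1}{18}\right)^{2}\right) = -97462 - \left(485 + 562 \cdot \frac{1}{324}\right) = -97462 - \left(485 + \frac{281}{162}\right) = -97462 - \frac{78851}{162} = - \frac{15867695}{162}$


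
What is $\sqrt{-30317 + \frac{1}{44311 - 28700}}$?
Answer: $\frac{i \sqrt{7388353567146}}{15611} \approx 174.12 i$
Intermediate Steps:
$\sqrt{-30317 + \frac{1}{44311 - 28700}} = \sqrt{-30317 + \frac{1}{15611}} = \sqrt{- \frac{473278686}{15611}} = \frac{i \sqrt{7388353567146}}{15611}$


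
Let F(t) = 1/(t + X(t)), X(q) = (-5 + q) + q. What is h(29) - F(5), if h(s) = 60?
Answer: 599/10 ≈ 59.900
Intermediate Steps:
X(q) = -5 + 2*q
F(t) = 1/(-5 + 3*t) (F(t) = 1/(t + (-5 + 2*t)) = 1/(-5 + 3*t))
h(29) - F(5) = 60 - 1/(-5 + 3*5) = 60 - 1/(-5 + 15) = 60 - 1/10 = 60 - 1*⅒ = 60 - ⅒ = 599/10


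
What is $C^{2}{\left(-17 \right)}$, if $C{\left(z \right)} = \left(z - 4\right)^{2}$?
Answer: $194481$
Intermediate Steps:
$C{\left(z \right)} = \left(-4 + z\right)^{2}$
$C^{2}{\left(-17 \right)} = \left(\left(-4 - 17\right)^{2}\right)^{2} = \left(\left(-21\right)^{2}\right)^{2} = 441^{2} = 194481$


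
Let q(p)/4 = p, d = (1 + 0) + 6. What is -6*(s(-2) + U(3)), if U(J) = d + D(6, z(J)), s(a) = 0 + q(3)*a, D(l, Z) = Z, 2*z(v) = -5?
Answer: 117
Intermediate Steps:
d = 7 (d = 1 + 6 = 7)
q(p) = 4*p
z(v) = -5/2 (z(v) = (1/2)*(-5) = -5/2)
s(a) = 12*a (s(a) = 0 + (4*3)*a = 0 + 12*a = 12*a)
U(J) = 9/2 (U(J) = 7 - 5/2 = 9/2)
-6*(s(-2) + U(3)) = -6*(12*(-2) + 9/2) = -6*(-24 + 9/2) = -6*(-39/2) = 117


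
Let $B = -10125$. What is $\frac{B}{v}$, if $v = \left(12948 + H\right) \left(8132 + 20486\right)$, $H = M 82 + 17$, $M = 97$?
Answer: $- \frac{3375}{199553314} \approx -1.6913 \cdot 10^{-5}$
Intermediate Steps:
$H = 7971$ ($H = 97 \cdot 82 + 17 = 7954 + 17 = 7971$)
$v = 598659942$ ($v = \left(12948 + 7971\right) \left(8132 + 20486\right) = 20919 \cdot 28618 = 598659942$)
$\frac{B}{v} = - \frac{10125}{598659942} = \left(-10125\right) \frac{1}{598659942} = - \frac{3375}{199553314}$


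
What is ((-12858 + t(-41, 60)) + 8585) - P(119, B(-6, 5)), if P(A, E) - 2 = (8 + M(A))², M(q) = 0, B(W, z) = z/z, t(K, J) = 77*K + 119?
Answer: -7377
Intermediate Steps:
t(K, J) = 119 + 77*K
B(W, z) = 1
P(A, E) = 66 (P(A, E) = 2 + (8 + 0)² = 2 + 8² = 2 + 64 = 66)
((-12858 + t(-41, 60)) + 8585) - P(119, B(-6, 5)) = ((-12858 + (119 + 77*(-41))) + 8585) - 1*66 = ((-12858 + (119 - 3157)) + 8585) - 66 = ((-12858 - 3038) + 8585) - 66 = (-15896 + 8585) - 66 = -7311 - 66 = -7377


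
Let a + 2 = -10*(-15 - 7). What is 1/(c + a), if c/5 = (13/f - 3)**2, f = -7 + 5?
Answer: 4/2677 ≈ 0.0014942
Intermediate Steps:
f = -2
a = 218 (a = -2 - 10*(-15 - 7) = -2 - 10*(-22) = -2 + 220 = 218)
c = 1805/4 (c = 5*(13/(-2) - 3)**2 = 5*(13*(-1/2) - 3)**2 = 5*(-13/2 - 3)**2 = 5*(-19/2)**2 = 5*(361/4) = 1805/4 ≈ 451.25)
1/(c + a) = 1/(1805/4 + 218) = 1/(2677/4) = 4/2677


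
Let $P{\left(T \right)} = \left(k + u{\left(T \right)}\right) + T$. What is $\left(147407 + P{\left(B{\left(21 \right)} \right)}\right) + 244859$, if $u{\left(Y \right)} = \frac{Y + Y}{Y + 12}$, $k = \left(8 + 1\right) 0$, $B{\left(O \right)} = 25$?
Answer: $\frac{14514817}{37} \approx 3.9229 \cdot 10^{5}$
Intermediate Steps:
$k = 0$ ($k = 9 \cdot 0 = 0$)
$u{\left(Y \right)} = \frac{2 Y}{12 + Y}$
$P{\left(T \right)} = T + \frac{2 T}{12 + T}$ ($P{\left(T \right)} = \left(0 + \frac{2 T}{12 + T}\right) + T = \frac{2 T}{12 + T} + T = T + \frac{2 T}{12 + T}$)
$\left(147407 + P{\left(B{\left(21 \right)} \right)}\right) + 244859 = \left(147407 + \frac{25 \left(14 + 25\right)}{12 + 25}\right) + 244859 = \left(147407 + 25 \cdot \frac{1}{37} \cdot 39\right) + 244859 = \left(147407 + \frac{975}{37}\right) + 244859 = \frac{5455034}{37} + 244859 = \frac{14514817}{37}$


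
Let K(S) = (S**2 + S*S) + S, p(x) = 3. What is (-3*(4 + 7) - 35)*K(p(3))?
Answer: -1428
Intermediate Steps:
K(S) = S + 2*S**2 (K(S) = (S**2 + S**2) + S = 2*S**2 + S = S + 2*S**2)
(-3*(4 + 7) - 35)*K(p(3)) = (-3*(4 + 7) - 35)*(3*(1 + 2*3)) = (-3*11 - 35)*(3*(1 + 6)) = (-33 - 35)*(3*7) = -68*21 = -1428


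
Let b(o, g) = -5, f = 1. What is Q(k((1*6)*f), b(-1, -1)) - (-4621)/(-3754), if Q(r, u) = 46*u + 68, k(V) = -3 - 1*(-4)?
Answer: -612769/3754 ≈ -163.23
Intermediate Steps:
k(V) = 1 (k(V) = -3 + 4 = 1)
Q(r, u) = 68 + 46*u
Q(k((1*6)*f), b(-1, -1)) - (-4621)/(-3754) = (68 + 46*(-5)) - (-4621)/(-3754) = (68 - 230) - (-4621)*(-1)/3754 = -162 - 1*4621/3754 = -162 - 4621/3754 = -612769/3754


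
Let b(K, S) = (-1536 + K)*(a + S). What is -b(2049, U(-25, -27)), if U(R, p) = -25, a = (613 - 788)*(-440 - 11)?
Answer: -40475700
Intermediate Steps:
a = 78925 (a = -175*(-451) = 78925)
b(K, S) = (-1536 + K)*(78925 + S)
-b(2049, U(-25, -27)) = -(-121228800 - 1536*(-25) + 78925*2049 + 2049*(-25)) = -(-121228800 + 38400 + 161717325 - 51225) = -1*40475700 = -40475700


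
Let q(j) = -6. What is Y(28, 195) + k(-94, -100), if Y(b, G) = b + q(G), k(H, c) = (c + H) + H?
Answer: -266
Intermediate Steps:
k(H, c) = c + 2*H (k(H, c) = (H + c) + H = c + 2*H)
Y(b, G) = -6 + b (Y(b, G) = b - 6 = -6 + b)
Y(28, 195) + k(-94, -100) = (-6 + 28) + (-100 + 2*(-94)) = 22 + (-100 - 188) = 22 - 288 = -266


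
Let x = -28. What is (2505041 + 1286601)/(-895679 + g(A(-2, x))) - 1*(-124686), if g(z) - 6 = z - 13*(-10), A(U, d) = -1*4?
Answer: 111658381600/895547 ≈ 1.2468e+5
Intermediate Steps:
A(U, d) = -4
g(z) = 136 + z (g(z) = 6 + (z - 13*(-10)) = 6 + (z + 130) = 6 + (130 + z) = 136 + z)
(2505041 + 1286601)/(-895679 + g(A(-2, x))) - 1*(-124686) = (2505041 + 1286601)/(-895679 + (136 - 4)) - 1*(-124686) = 3791642/(-895679 + 132) + 124686 = 3791642/(-895547) + 124686 = 3791642*(-1/895547) + 124686 = -3791642/895547 + 124686 = 111658381600/895547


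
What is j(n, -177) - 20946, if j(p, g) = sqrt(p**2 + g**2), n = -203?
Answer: -20946 + sqrt(72538) ≈ -20677.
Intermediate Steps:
j(p, g) = sqrt(g**2 + p**2)
j(n, -177) - 20946 = sqrt((-177)**2 + (-203)**2) - 20946 = sqrt(31329 + 41209) - 20946 = sqrt(72538) - 20946 = -20946 + sqrt(72538)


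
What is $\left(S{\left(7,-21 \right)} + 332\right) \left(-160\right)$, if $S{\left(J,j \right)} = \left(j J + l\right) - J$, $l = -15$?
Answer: $-26080$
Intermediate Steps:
$S{\left(J,j \right)} = -15 - J + J j$ ($S{\left(J,j \right)} = \left(j J - 15\right) - J = \left(J j - 15\right) - J = \left(-15 + J j\right) - J = -15 - J + J j$)
$\left(S{\left(7,-21 \right)} + 332\right) \left(-160\right) = \left(\left(-15 - 7 + 7 \left(-21\right)\right) + 332\right) \left(-160\right) = \left(\left(-15 - 7 - 147\right) + 332\right) \left(-160\right) = \left(-169 + 332\right) \left(-160\right) = 163 \left(-160\right) = -26080$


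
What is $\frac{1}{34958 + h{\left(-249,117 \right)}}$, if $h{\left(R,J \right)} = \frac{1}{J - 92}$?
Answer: $\frac{25}{873951} \approx 2.8606 \cdot 10^{-5}$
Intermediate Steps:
$h{\left(R,J \right)} = \frac{1}{-92 + J}$
$\frac{1}{34958 + h{\left(-249,117 \right)}} = \frac{1}{34958 + \frac{1}{-92 + 117}} = \frac{1}{34958 + \frac{1}{25}} = \frac{1}{\frac{873951}{25}} = \frac{25}{873951}$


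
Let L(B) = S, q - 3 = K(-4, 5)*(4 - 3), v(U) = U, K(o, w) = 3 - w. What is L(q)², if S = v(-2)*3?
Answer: 36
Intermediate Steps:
q = 1 (q = 3 + (3 - 1*5)*(4 - 3) = 3 + (3 - 5)*1 = 3 - 2*1 = 3 - 2 = 1)
S = -6 (S = -2*3 = -6)
L(B) = -6
L(q)² = (-6)² = 36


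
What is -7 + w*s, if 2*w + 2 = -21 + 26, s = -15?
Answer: -59/2 ≈ -29.500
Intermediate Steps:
w = 3/2 (w = -1 + (-21 + 26)/2 = -1 + (½)*5 = -1 + 5/2 = 3/2 ≈ 1.5000)
-7 + w*s = -7 + (3/2)*(-15) = -7 - 45/2 = -59/2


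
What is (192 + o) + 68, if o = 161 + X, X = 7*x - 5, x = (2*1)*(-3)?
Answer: 374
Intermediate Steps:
x = -6 (x = 2*(-3) = -6)
X = -47 (X = 7*(-6) - 5 = -42 - 5 = -47)
o = 114 (o = 161 - 47 = 114)
(192 + o) + 68 = (192 + 114) + 68 = 306 + 68 = 374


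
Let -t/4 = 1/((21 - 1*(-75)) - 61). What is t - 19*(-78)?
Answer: 51866/35 ≈ 1481.9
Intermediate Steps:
t = -4/35 (t = -4/((21 - 1*(-75)) - 61) = -4/((21 + 75) - 61) = -4/(96 - 61) = -4/35 ≈ -0.11429)
t - 19*(-78) = -4/35 - 19*(-78) = -4/35 + 1482 = 51866/35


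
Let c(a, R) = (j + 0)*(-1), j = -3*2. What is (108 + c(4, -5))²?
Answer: 12996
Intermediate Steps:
j = -6
c(a, R) = 6 (c(a, R) = (-6 + 0)*(-1) = -6*(-1) = 6)
(108 + c(4, -5))² = (108 + 6)² = 114² = 12996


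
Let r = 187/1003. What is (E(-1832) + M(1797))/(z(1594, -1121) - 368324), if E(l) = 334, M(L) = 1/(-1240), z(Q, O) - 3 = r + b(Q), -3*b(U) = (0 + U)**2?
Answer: -73306143/266726613920 ≈ -0.00027484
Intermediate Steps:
b(U) = -U**2/3 (b(U) = -(0 + U)**2/3 = -U**2/3)
r = 11/59 (r = 187*(1/1003) = 11/59 ≈ 0.18644)
z(Q, O) = 188/59 - Q**2/3 (z(Q, O) = 3 + (11/59 - Q**2/3) = 188/59 - Q**2/3)
M(L) = -1/1240
(E(-1832) + M(1797))/(z(1594, -1121) - 368324) = (334 - 1/1240)/((188/59 - 1/3*1594**2) - 368324) = 414159/(1240*((188/59 - 1/3*2540836) - 368324)) = 414159/(1240*((188/59 - 2540836/3) - 368324)) = 414159/(1240*(-149908760/177 - 368324)) = 414159/(1240*(-215102108/177)) = (414159/1240)*(-177/215102108) = -73306143/266726613920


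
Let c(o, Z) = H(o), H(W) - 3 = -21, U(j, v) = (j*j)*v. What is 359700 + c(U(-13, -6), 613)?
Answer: 359682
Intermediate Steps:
U(j, v) = v*j² (U(j, v) = j²*v = v*j²)
H(W) = -18 (H(W) = 3 - 21 = -18)
c(o, Z) = -18
359700 + c(U(-13, -6), 613) = 359700 - 18 = 359682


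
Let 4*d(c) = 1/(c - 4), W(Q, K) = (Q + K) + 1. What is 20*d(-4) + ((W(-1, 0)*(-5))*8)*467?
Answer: -5/8 ≈ -0.62500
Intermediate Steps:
W(Q, K) = 1 + K + Q (W(Q, K) = (K + Q) + 1 = 1 + K + Q)
d(c) = 1/(4*(-4 + c)) (d(c) = 1/(4*(c - 4)) = 1/(4*(-4 + c)))
20*d(-4) + ((W(-1, 0)*(-5))*8)*467 = 20*(1/(4*(-4 - 4))) + (((1 + 0 - 1)*(-5))*8)*467 = 20*((1/4)/(-8)) + ((0*(-5))*8)*467 = 20*((1/4)*(-1/8)) + (0*8)*467 = 20*(-1/32) + 0*467 = -5/8 + 0 = -5/8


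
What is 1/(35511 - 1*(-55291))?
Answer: 1/90802 ≈ 1.1013e-5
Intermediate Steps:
1/(35511 - 1*(-55291)) = 1/(35511 + 55291) = 1/90802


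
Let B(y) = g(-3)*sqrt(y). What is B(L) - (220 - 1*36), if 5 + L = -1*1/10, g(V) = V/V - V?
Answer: -184 + 2*I*sqrt(510)/5 ≈ -184.0 + 9.0333*I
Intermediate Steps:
g(V) = 1 - V
L = -51/10 (L = -5 - 1*1/10 = -5 - 1/10 = -51/10 ≈ -5.1000)
B(y) = 4*sqrt(y) (B(y) = (1 - 1*(-3))*sqrt(y) = (1 + 3)*sqrt(y) = 4*sqrt(y))
B(L) - (220 - 1*36) = 4*sqrt(-51/10) - (220 - 1*36) = 4*(I*sqrt(510)/10) - (220 - 36) = 2*I*sqrt(510)/5 - 1*184 = 2*I*sqrt(510)/5 - 184 = -184 + 2*I*sqrt(510)/5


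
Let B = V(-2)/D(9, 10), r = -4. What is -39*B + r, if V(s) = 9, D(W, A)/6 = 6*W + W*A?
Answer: -141/32 ≈ -4.4063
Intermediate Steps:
D(W, A) = 36*W + 6*A*W (D(W, A) = 6*(6*W + W*A) = 6*(6*W + A*W) = 36*W + 6*A*W)
B = 1/96 (B = 9/((6*9*(6 + 10))) = 9/((6*9*16)) = 9/864 = 9*(1/864) = 1/96 ≈ 0.010417)
-39*B + r = -39*1/96 - 4 = -13/32 - 4 = -141/32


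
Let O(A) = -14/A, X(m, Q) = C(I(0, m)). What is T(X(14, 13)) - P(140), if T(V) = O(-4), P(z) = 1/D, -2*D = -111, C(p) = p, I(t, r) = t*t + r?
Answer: 773/222 ≈ 3.4820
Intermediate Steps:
I(t, r) = r + t² (I(t, r) = t² + r = r + t²)
D = 111/2 (D = -½*(-111) = 111/2 ≈ 55.500)
X(m, Q) = m (X(m, Q) = m + 0² = m + 0 = m)
P(z) = 2/111 (P(z) = 1/(111/2) = 2/111)
T(V) = 7/2 (T(V) = -14/(-4) = -14*(-¼) = 7/2)
T(X(14, 13)) - P(140) = 7/2 - 1*2/111 = 7/2 - 2/111 = 773/222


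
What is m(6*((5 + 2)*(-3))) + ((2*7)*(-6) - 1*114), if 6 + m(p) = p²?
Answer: 15672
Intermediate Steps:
m(p) = -6 + p²
m(6*((5 + 2)*(-3))) + ((2*7)*(-6) - 1*114) = (-6 + (6*((5 + 2)*(-3)))²) + ((2*7)*(-6) - 1*114) = (-6 + (6*(7*(-3)))²) + (14*(-6) - 114) = (-6 + (6*(-21))²) + (-84 - 114) = (-6 + (-126)²) - 198 = (-6 + 15876) - 198 = 15870 - 198 = 15672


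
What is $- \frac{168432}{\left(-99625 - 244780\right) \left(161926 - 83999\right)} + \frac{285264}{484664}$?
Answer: $\frac{957015598411086}{1625953721537605} \approx 0.58859$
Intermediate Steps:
$- \frac{168432}{\left(-99625 - 244780\right) \left(161926 - 83999\right)} + \frac{285264}{484664} = - \frac{168432}{\left(-344405\right) 77927} + 285264 \cdot \frac{1}{484664} = - \frac{168432}{-26838448435} + \frac{35658}{60583} = \left(-168432\right) \left(- \frac{1}{26838448435}\right) + \frac{35658}{60583} = \frac{168432}{26838448435} + \frac{35658}{60583} = \frac{957015598411086}{1625953721537605}$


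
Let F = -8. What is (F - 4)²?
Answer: 144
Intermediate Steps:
(F - 4)² = (-8 - 4)² = (-12)² = 144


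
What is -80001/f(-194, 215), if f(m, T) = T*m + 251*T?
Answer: -26667/4085 ≈ -6.5280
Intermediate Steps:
f(m, T) = 251*T + T*m
-80001/f(-194, 215) = -80001*1/(215*(251 - 194)) = -80001/(215*57) = -80001/12255 = -80001*1/12255 = -26667/4085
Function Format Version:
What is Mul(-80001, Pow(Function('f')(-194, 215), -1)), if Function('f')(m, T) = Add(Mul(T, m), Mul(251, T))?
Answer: Rational(-26667, 4085) ≈ -6.5280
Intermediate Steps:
Function('f')(m, T) = Add(Mul(251, T), Mul(T, m))
Mul(-80001, Pow(Function('f')(-194, 215), -1)) = Mul(-80001, Pow(Mul(215, Add(251, -194)), -1)) = Mul(-80001, Pow(Mul(215, 57), -1)) = Mul(-80001, Pow(12255, -1)) = Mul(-80001, Rational(1, 12255)) = Rational(-26667, 4085)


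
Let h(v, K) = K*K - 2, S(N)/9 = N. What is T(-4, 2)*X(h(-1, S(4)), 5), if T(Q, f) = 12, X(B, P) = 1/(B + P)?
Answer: 4/433 ≈ 0.0092379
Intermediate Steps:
S(N) = 9*N
h(v, K) = -2 + K² (h(v, K) = K² - 2 = -2 + K²)
T(-4, 2)*X(h(-1, S(4)), 5) = 12/((-2 + (9*4)²) + 5) = 12/((-2 + 36²) + 5) = 12/((-2 + 1296) + 5) = 12/(1294 + 5) = 12/1299 = 12*(1/1299) = 4/433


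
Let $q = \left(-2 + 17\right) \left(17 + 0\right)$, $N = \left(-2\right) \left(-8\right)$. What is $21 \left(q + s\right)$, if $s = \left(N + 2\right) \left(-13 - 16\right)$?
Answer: $-5607$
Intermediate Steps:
$N = 16$
$q = 255$ ($q = 15 \cdot 17 = 255$)
$s = -522$ ($s = \left(16 + 2\right) \left(-13 - 16\right) = 18 \left(-29\right) = -522$)
$21 \left(q + s\right) = 21 \left(255 - 522\right) = 21 \left(-267\right) = -5607$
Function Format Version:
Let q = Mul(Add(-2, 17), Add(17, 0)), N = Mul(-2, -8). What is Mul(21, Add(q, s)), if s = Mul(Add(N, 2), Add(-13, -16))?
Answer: -5607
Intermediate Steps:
N = 16
q = 255 (q = Mul(15, 17) = 255)
s = -522 (s = Mul(Add(16, 2), Add(-13, -16)) = Mul(18, -29) = -522)
Mul(21, Add(q, s)) = Mul(21, Add(255, -522)) = Mul(21, -267) = -5607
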